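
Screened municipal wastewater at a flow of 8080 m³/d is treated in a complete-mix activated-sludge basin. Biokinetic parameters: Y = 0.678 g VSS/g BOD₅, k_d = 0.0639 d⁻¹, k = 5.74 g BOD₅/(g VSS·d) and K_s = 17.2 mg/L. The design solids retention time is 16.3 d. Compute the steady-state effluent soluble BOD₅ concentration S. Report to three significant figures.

From the Monod/SRT balance for a CMAS, S = K_s·(1+k_d θ_c)/[θ_c·(Y k − k_d) − 1] = 17.2 × (1 + 0.0639 × 16.3) / [16.3 × (0.678 × 5.74 − 0.0639) − 1] = 35.12 / 61.39 = 0.5720 mg/L.

S ≈ 0.572 mg/L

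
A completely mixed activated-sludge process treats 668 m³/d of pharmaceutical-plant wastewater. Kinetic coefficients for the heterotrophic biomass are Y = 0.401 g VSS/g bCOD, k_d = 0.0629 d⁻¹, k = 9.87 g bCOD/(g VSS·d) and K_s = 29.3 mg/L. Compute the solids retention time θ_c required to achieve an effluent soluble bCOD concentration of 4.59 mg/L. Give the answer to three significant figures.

θ_c ≈ 2.11 d

From 1/θ_c = Y·k·S/(K_s + S) − k_d: Y·k·S/(K_s+S) = 0.401 × 9.87 × 4.59 / (29.3 + 4.59) = 0.5360 d⁻¹.
1/θ_c = 0.5360 − 0.0629 = 0.4731 d⁻¹, so θ_c = 2.114 d.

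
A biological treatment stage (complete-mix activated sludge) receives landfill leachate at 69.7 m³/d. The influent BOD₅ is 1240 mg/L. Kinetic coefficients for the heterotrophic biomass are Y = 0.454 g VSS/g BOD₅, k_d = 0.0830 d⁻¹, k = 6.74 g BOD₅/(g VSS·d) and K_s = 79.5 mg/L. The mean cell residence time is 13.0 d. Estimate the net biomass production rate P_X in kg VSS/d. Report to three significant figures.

From the Monod/SRT balance for a CMAS, S = K_s·(1+k_d θ_c)/[θ_c·(Y k − k_d) − 1] = 79.5 × (1 + 0.0830 × 13.0) / [13.0 × (0.454 × 6.74 − 0.0830) − 1] = 165.3 / 37.70 = 4.384 mg/L.
Correct the yield for decay: Y_obs = Y/(1 + k_d θ_c) = 0.454 / (1 + 0.0830 × 13.0) = 0.454 / 2.079 = 0.2184.
Mass of BOD₅ removed per day: Q(S₀ − S) = 69.7 × 1236 g/m³ = 86.12 kg/d.
Biomass produced: P_X = Y_obs·Q·ΔS = 0.2184 × 86.12 ≈ 18.81 kg VSS/d.

P_X ≈ 18.8 kg VSS/d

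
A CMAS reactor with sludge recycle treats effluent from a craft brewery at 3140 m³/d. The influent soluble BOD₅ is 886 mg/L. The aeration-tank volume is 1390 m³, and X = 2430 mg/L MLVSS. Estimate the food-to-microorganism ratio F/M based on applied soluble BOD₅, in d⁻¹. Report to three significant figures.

F/M ≈ 0.824 d⁻¹

F/M = applied load / biomass = Q·S₀/(V·X) = 3140 × 886 / (1390 × 2430) = 0.8236 d⁻¹.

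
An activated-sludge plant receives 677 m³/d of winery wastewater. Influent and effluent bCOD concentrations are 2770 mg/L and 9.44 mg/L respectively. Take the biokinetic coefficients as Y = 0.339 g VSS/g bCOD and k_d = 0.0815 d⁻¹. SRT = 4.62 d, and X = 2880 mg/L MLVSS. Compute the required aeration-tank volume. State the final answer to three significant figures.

V ≈ 738 m³

Rearranging the biomass balance for a CMAS with decay, V = Y·Q·ΔS·θ_c / [X·(1+k_d θ_c)] = 0.339 × 677 × (2770 − 9.44) × 4.62 / [2880 × (1 + 0.0815 × 4.62)] = 2.93×10^6 / 3964 = 738.3 m³.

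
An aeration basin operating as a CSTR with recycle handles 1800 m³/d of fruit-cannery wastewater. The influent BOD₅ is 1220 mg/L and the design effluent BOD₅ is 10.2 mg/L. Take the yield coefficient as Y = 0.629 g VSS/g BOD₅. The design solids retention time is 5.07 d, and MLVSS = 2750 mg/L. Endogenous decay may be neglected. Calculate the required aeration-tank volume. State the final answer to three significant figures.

V·X = Y·Q·ΔS·θ_c gives V = 0.629 × 1800 × (1220 − 10.2) × 5.07 / 2750 = 2525 m³.

V ≈ 2530 m³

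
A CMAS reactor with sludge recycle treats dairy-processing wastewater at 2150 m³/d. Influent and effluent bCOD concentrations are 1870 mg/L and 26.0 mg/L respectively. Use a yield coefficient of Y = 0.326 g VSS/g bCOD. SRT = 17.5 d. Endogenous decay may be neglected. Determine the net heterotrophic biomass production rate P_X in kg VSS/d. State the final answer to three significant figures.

P_X ≈ 1290 kg VSS/d

With endogenous decay neglected, the observed yield equals the true yield: Y_obs = Y = 0.326 g VSS/g bCOD.
Q·(S₀ − S) = 2150 × (1870 − 26.0) × 10⁻³ = 3965 kg/d removed.
So the net sludge growth is P_X = 0.3260 × 3965 = 1292 kg VSS/d.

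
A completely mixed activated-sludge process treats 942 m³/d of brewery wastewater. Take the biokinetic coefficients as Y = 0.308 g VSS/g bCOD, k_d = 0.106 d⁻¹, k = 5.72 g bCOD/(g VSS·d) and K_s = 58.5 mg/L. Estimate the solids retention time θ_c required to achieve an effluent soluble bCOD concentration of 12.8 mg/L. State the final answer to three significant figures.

θ_c ≈ 4.76 d

Specific growth rate at S = 12.8 mg/L: μ = YkS/(K_s+S) = 0.308·5.72·12.8/(58.5+12.8) = 0.3163 d⁻¹.
Then 1/θ_c = μ − k_d = 0.3163 − 0.106 = 0.2103 d⁻¹, giving θ_c = 4.756 d.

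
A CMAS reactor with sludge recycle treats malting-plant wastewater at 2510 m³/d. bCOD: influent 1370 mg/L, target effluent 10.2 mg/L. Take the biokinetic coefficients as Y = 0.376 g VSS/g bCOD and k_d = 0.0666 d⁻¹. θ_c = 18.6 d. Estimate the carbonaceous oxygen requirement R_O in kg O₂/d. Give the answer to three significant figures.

R_O ≈ 2600 kg O₂/d

Observed yield with endogenous decay: Y_obs = Y / (1 + k_d·θ_c) = 0.376 / (1 + 0.0666 × 18.6) = 0.376 / 2.239 = 0.1680 g VSS/g bCOD.
Substrate removed = Q·(S₀ − S) = 2510 m³/d × (1370 − 10.2) g/m³ = 3.41×10^6 g/d = 3413 kg/d.
Biomass synthesised: P_X = Y_obs × 3413 = 573.2 kg VSS/d.
Carbonaceous O₂ demand = substrate oxidised − cell-mass equivalent = 3413 − 1.42 × 573.2 = 2599 kg O₂/d.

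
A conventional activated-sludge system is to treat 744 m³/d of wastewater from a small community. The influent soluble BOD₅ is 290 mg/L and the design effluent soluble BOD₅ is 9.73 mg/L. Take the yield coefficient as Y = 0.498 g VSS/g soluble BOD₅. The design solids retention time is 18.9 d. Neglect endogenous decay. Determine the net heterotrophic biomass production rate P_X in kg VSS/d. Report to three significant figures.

Since k_d ≈ 0, Y_obs = Y = 0.498 g VSS/g soluble BOD₅.
Substrate removed = Q·(S₀ − S) = 744 m³/d × (290 − 9.73) g/m³ = 2.09×10^5 g/d = 208.5 kg/d.
So the net sludge growth is P_X = 0.4980 × 208.5 = 103.8 kg VSS/d.

P_X ≈ 104 kg VSS/d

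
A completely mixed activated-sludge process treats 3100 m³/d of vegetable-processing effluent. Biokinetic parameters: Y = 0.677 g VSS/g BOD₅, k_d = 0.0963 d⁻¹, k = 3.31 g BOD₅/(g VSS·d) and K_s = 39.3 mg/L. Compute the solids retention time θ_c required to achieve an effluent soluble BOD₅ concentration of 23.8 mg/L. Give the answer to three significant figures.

θ_c ≈ 1.34 d

At the target effluent, Y k S/(K_s+S) = 0.677×3.31×23.8/63.10 = 0.8452 d⁻¹.
Then 1/θ_c = μ − k_d = 0.8452 − 0.0963 = 0.7489 d⁻¹, giving θ_c = 1.335 d.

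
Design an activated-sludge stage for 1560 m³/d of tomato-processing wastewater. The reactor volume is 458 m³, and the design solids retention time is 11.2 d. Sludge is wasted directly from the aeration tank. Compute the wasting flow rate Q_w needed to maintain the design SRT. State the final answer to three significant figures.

Q_w ≈ 40.9 m³/d

Wasting from the aeration tank: Q_w = V / θ_c = 458.0 / 11.2 = 40.89 m³/d.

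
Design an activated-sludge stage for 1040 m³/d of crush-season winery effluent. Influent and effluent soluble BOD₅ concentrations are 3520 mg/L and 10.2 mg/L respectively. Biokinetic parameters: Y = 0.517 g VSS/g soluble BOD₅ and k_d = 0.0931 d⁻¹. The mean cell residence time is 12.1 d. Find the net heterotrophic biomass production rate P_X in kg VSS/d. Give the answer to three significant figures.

P_X ≈ 887 kg VSS/d

Correct the yield for decay: Y_obs = Y/(1 + k_d θ_c) = 0.517 / (1 + 0.0931 × 12.1) = 0.517 / 2.127 = 0.2431.
Q·(S₀ − S) = 1040 × (3520 − 10.2) × 10⁻³ = 3650 kg/d removed.
Biomass produced: P_X = Y_obs·Q·ΔS = 0.2431 × 3650 ≈ 887.4 kg VSS/d.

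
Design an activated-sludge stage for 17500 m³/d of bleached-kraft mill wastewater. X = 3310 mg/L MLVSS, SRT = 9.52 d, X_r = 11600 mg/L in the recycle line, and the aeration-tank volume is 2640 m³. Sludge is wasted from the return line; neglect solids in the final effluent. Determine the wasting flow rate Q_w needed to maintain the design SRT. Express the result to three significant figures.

Wasting from the return line (neglecting effluent solids): Q_w = V·X / (θ_c·X_r) = 2640 × 3310 / (9.52 × 11600) = 79.13 m³/d.

Q_w ≈ 79.1 m³/d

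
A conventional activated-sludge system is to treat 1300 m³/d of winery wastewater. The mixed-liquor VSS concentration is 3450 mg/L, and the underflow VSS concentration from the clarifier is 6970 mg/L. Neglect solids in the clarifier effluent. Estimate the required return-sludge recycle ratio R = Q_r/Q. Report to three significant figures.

R ≈ 0.980

R = Q_r/Q = X/(X_r − X) = 3450 / (6970 − 3450) = 0.9801.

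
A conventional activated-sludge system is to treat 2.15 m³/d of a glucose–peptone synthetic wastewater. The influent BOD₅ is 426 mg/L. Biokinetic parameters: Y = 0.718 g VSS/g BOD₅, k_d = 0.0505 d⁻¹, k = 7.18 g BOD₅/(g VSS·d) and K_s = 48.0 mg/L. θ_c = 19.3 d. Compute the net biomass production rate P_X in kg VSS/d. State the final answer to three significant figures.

From the Monod/SRT balance for a CMAS, S = K_s·(1+k_d θ_c)/[θ_c·(Y k − k_d) − 1] = 48.0 × (1 + 0.0505 × 19.3) / [19.3 × (0.718 × 7.18 − 0.0505) − 1] = 94.78 / 97.52 = 0.9719 mg/L.
Observed yield with endogenous decay: Y_obs = Y / (1 + k_d·θ_c) = 0.718 / (1 + 0.0505 × 19.3) = 0.718 / 1.975 = 0.3636 g VSS/g BOD₅.
ΔS = 426 − 0.972 = 425.0 mg/L, so the substrate removal rate is 2.15 × 425.0/1000 = 0.9138 kg BOD₅/d.
Biomass produced: P_X = Y_obs·Q·ΔS = 0.3636 × 0.9138 ≈ 0.3323 kg VSS/d.

P_X ≈ 0.332 kg VSS/d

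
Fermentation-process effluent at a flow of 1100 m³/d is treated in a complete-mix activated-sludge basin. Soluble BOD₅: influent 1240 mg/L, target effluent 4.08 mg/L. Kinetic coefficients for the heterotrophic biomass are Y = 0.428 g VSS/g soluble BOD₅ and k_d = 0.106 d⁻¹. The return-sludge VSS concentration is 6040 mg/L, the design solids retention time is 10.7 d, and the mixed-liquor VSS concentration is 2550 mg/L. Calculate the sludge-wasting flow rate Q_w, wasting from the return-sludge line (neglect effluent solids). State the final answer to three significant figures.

Q_w ≈ 45.1 m³/d

Steady-state biomass mass balance: V·X·(1 + k_d·θ_c) = Y·Q·(S₀ − S)·θ_c, so V = 0.428 × 1100 × (1240 − 4.08) × 10.7 / [2550 × (1 + 0.106 × 10.7)] = 6.23×10^6 / 5442 = 1144 m³.
θ_c = V·X/(Q_w·X_r) when wasting from the recycle, so Q_w = V·X/(θ_c·X_r) = 1144 × 2550 / (10.7 × 6040) = 45.14 m³/d.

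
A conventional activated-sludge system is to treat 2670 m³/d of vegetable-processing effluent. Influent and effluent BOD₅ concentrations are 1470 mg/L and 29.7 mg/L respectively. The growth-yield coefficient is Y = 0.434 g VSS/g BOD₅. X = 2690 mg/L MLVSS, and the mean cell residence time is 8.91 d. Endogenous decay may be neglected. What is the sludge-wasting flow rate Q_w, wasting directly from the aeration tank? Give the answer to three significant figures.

Q_w ≈ 620 m³/d

With k_d = 0 the design equation reduces to V = Y Q (S₀−S) θ_c / X = 0.434 × 2670 × (1470 − 29.7) × 8.91 / 2690 = 5528 m³.
With mixed-liquor wasting, θ_c = V/Q_w, so Q_w = V/θ_c = 5528/8.91 = 620.4 m³/d.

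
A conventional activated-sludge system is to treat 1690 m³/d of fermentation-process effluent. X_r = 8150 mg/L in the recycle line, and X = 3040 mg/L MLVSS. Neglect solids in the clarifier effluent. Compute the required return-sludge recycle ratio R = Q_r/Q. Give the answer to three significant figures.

R ≈ 0.595

Solids balance on the clarifier gives (1+R)X = R·X_r, so R = X/(X_r − X) = 3040 / (8150 − 3040) = 0.5949.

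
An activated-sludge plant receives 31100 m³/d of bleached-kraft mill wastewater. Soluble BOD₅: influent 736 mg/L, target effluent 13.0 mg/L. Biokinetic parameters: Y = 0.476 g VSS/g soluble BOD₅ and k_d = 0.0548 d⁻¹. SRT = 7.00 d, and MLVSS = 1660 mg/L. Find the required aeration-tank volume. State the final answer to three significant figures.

Rearranging the biomass balance for a CMAS with decay, V = Y·Q·ΔS·θ_c / [X·(1+k_d θ_c)] = 0.476 × 31100 × (736 − 13.0) × 7.00 / [1660 × (1 + 0.0548 × 7.00)] = 7.49×10^7 / 2297 = 32620 m³.

V ≈ 32600 m³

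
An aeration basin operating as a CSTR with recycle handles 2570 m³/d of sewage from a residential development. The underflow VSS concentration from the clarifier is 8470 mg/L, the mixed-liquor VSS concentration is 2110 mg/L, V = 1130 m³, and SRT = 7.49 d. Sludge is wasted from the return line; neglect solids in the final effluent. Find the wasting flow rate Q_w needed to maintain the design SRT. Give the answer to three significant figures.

Wasting from the return line (neglecting effluent solids): Q_w = V·X / (θ_c·X_r) = 1130 × 2110 / (7.49 × 8470) = 37.58 m³/d.

Q_w ≈ 37.6 m³/d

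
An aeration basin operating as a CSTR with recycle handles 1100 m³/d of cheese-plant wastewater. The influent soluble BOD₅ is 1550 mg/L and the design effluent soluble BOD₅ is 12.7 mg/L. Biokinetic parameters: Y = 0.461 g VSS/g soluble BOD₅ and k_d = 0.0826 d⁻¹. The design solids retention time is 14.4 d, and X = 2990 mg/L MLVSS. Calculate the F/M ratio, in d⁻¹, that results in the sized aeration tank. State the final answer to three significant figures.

F/M ≈ 0.333 d⁻¹

Rearranging the biomass balance for a CMAS with decay, V = Y·Q·ΔS·θ_c / [X·(1+k_d θ_c)] = 0.461 × 1100 × (1550 − 12.7) × 14.4 / [2990 × (1 + 0.0826 × 14.4)] = 1.12×10^7 / 6546 = 1715 m³.
F/M = Q·S₀ / (V·X) = 1100 × 1550 / (1715 × 2990) = 0.3325 g soluble BOD₅·(g VSS·d)⁻¹.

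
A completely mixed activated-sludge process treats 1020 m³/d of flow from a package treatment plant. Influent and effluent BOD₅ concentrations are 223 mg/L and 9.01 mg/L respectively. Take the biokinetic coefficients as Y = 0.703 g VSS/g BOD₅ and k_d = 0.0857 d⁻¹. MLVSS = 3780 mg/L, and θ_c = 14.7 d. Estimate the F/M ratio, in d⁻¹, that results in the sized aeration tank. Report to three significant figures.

From the SRT design equation V = Y Q (S₀−S) θ_c / [X (1 + k_d θ_c)] = 0.703 × 1020 × (223 − 9.01) × 14.7 / [3780 × (1 + 0.0857 × 14.7)] = 2.26×10^6 / 8542 = 264.1 m³.
F/M = Q·S₀ / (V·X) = 1020 × 223 / (264.1 × 3780) = 0.2279 g BOD₅·(g VSS·d)⁻¹.

F/M ≈ 0.228 d⁻¹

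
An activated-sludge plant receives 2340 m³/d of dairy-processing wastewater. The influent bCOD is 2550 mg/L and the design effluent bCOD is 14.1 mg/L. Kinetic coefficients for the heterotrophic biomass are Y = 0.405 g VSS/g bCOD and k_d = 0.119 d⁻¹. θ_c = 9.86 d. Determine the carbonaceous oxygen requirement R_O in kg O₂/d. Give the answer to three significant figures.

Correct the yield for decay: Y_obs = Y/(1 + k_d θ_c) = 0.405 / (1 + 0.119 × 9.86) = 0.405 / 2.173 = 0.1863.
Substrate removed = Q·(S₀ − S) = 2340 m³/d × (2550 − 14.1) g/m³ = 5.93×10^6 g/d = 5934 kg/d.
P_X = Y_obs·Q·(S₀ − S) = 0.1863 × 5934 = 1106 kg VSS/d.
Carbonaceous O₂ demand = substrate oxidised − cell-mass equivalent = 5934 − 1.42 × 1106 = 4364 kg O₂/d.

R_O ≈ 4360 kg O₂/d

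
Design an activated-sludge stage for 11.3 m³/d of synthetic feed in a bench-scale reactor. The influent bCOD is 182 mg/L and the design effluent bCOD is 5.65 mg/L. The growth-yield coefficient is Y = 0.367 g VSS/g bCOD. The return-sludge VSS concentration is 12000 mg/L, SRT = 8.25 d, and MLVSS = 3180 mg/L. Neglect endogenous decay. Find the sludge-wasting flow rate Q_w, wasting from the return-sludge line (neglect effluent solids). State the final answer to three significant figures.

With k_d = 0 the design equation reduces to V = Y Q (S₀−S) θ_c / X = 0.367 × 11.3 × (182 − 5.65) × 8.25 / 3180 = 1.897 m³.
Q_w = (V·X)/(θ_c X_r) = 1.897 × 3180 / (8.25 × 12000) = 0.06095 m³/d.

Q_w ≈ 0.0609 m³/d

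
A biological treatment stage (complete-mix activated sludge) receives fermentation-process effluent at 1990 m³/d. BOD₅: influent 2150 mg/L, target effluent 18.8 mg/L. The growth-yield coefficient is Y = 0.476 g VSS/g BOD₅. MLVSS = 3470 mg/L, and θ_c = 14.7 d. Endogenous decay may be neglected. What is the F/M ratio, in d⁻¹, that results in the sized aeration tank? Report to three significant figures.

V·X = Y·Q·ΔS·θ_c gives V = 0.476 × 1990 × (2150 − 18.8) × 14.7 / 3470 = 8552 m³.
F/M = applied load / biomass = Q·S₀/(V·X) = 1990 × 2150 / (8552 × 3470) = 0.1442 d⁻¹.

F/M ≈ 0.144 d⁻¹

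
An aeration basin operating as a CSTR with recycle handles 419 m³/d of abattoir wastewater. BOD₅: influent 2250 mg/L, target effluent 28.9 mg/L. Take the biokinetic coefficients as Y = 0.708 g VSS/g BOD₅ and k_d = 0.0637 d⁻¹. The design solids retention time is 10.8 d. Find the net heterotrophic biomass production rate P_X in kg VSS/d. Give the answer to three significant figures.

P_X ≈ 390 kg VSS/d

Correct the yield for decay: Y_obs = Y/(1 + k_d θ_c) = 0.708 / (1 + 0.0637 × 10.8) = 0.708 / 1.688 = 0.4194.
Mass of BOD₅ removed per day: Q(S₀ − S) = 419 × 2221 g/m³ = 930.6 kg/d.
Net biomass production P_X = Y_obs × Q·(S₀ − S) = 0.4194 × 930.6 = 390.3 kg VSS/d.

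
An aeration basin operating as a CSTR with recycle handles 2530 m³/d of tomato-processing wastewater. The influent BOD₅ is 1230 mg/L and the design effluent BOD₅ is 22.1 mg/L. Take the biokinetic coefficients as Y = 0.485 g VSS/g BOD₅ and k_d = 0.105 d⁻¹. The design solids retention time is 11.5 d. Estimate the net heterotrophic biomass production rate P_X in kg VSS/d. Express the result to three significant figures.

Correct the yield for decay: Y_obs = Y/(1 + k_d θ_c) = 0.485 / (1 + 0.105 × 11.5) = 0.485 / 2.208 = 0.2197.
Mass of BOD₅ removed per day: Q(S₀ − S) = 2530 × 1208 g/m³ = 3056 kg/d.
P_X = Y_obs · Q(S₀ − S) = 0.2197 × 3056 = 671.4 kg VSS/d.

P_X ≈ 671 kg VSS/d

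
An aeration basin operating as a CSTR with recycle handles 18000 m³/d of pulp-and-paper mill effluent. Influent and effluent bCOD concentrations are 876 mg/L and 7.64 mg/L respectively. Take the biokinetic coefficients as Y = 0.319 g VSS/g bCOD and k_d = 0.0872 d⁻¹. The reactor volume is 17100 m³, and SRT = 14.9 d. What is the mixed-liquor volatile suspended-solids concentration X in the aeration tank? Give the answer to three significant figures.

X ≈ 1890 mg/L

Solving the biomass balance for X: X = Y Q (S₀−S) θ_c / [V (1+k_d θ_c)] = 0.319 × 18000 × (876 − 7.64) × 14.9 / [17100 × (1 + 0.0872 × 14.9)] = 1890 mg/L.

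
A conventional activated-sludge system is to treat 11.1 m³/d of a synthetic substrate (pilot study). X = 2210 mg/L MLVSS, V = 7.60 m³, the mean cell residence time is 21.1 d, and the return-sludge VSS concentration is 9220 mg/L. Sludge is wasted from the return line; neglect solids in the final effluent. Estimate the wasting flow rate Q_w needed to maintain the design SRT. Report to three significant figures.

Wasting from the return line (neglecting effluent solids): Q_w = V·X / (θ_c·X_r) = 7.600 × 2210 / (21.1 × 9220) = 0.08634 m³/d.

Q_w ≈ 0.0863 m³/d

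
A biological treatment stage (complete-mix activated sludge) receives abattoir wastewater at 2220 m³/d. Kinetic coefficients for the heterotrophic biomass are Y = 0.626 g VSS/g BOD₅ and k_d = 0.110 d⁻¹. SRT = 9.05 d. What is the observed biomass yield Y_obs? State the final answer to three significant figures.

Observed yield with endogenous decay: Y_obs = Y / (1 + k_d·θ_c) = 0.626 / (1 + 0.110 × 9.05) = 0.626 / 1.996 = 0.3137 g VSS/g BOD₅.

Y_obs ≈ 0.314 g VSS/g BOD₅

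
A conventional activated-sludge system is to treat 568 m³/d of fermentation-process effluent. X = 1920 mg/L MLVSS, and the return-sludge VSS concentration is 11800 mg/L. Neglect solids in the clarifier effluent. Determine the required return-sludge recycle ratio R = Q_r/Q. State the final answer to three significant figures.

R ≈ 0.194

R = Q_r/Q = X/(X_r − X) = 1920 / (11800 − 1920) = 0.1943.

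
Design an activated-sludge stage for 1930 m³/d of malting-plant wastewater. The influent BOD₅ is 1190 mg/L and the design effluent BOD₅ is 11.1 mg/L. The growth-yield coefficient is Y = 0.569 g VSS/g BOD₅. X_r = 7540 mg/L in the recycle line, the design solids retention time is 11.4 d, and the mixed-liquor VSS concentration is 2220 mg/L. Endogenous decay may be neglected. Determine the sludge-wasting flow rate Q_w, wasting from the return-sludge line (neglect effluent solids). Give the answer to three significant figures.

Biomass mass balance (decay neglected): V·X = Y·Q·(S₀ − S)·θ_c, so V = 0.569 × 1930 × (1190 − 11.1) × 11.4 / 2220 = 6648 m³.
Q_w = (V·X)/(θ_c X_r) = 6648 × 2220 / (11.4 × 7540) = 171.7 m³/d.

Q_w ≈ 172 m³/d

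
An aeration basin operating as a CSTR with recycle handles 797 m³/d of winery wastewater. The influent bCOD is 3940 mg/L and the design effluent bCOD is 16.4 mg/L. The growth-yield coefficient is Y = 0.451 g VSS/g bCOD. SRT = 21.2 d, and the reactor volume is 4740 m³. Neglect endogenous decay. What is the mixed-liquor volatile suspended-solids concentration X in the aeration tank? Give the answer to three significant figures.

Without decay, X = Y Q (S₀−S) θ_c / V = 0.451 × 797 × (3940 − 16.4) × 21.2 / 4740 = 6308 mg/L.

X ≈ 6310 mg/L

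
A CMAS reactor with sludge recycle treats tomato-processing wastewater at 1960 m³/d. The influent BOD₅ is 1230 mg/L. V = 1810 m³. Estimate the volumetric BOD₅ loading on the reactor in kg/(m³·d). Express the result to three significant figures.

Applied BOD₅ load per unit volume = Q·S₀/V = (1960 × 1230/1000)/1810 = 1.332 kg BOD₅·m⁻³·d⁻¹.

L_v ≈ 1.33 kg BOD₅/(m³·d)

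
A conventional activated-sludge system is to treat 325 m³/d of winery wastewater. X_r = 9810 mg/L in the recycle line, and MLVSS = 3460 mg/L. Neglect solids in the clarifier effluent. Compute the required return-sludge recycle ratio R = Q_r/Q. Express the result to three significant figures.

R = Q_r/Q = X/(X_r − X) = 3460 / (9810 − 3460) = 0.5449.

R ≈ 0.545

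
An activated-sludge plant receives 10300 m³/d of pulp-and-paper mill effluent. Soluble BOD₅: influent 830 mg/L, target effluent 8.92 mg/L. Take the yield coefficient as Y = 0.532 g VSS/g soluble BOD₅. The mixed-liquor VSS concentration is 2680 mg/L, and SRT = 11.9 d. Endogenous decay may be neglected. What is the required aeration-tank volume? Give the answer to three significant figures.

Biomass mass balance (decay neglected): V·X = Y·Q·(S₀ − S)·θ_c, so V = 0.532 × 10300 × (830 − 8.92) × 11.9 / 2680 = 19978 m³.

V ≈ 20000 m³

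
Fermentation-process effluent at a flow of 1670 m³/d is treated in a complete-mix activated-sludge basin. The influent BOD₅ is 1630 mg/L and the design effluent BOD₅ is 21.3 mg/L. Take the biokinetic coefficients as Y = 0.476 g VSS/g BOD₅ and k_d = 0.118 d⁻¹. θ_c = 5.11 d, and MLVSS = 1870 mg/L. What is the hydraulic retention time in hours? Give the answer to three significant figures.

τ ≈ 31.3 h

From the SRT design equation V = Y Q (S₀−S) θ_c / [X (1 + k_d θ_c)] = 0.476 × 1670 × (1630 − 21.3) × 5.11 / [1870 × (1 + 0.118 × 5.11)] = 6.53×10^6 / 2998 = 2180 m³.
Hydraulic retention time τ = V/Q = 2180 / 1670 = 1.305 d = 31.33 h.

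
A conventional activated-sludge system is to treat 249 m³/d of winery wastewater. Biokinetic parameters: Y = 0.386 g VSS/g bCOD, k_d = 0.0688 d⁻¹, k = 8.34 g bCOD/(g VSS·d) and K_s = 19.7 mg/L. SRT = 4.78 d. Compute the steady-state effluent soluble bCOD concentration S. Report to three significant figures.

Effluent substrate depends only on kinetics and SRT: S = K_s(1 + k_d θ_c) / [θ_c(Yk − k_d) − 1] = 19.7 × (1 + 0.0688 × 4.78) / [4.78 × (0.386 × 8.34 − 0.0688) − 1] = 26.18 / 14.06 = 1.862 mg/L.

S ≈ 1.86 mg/L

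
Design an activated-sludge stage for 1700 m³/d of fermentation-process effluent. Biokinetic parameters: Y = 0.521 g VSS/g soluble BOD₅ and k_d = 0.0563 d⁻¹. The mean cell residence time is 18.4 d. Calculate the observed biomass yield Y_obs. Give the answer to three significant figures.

Y_obs ≈ 0.256 g VSS/g soluble BOD₅

The observed yield is Y_obs = Y/(1 + k_d·θ_c) = 0.521 / (1 + 0.0563 × 18.4) = 0.521 / 2.036 = 0.2559 g VSS per g soluble BOD₅ removed.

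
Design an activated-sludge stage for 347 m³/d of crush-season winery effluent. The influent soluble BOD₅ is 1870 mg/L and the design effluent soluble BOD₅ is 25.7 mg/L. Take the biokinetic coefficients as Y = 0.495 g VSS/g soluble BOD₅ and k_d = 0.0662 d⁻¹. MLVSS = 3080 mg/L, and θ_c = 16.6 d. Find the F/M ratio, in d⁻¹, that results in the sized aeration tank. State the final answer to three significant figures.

F/M ≈ 0.259 d⁻¹

From the SRT design equation V = Y Q (S₀−S) θ_c / [X (1 + k_d θ_c)] = 0.495 × 347 × (1870 − 25.7) × 16.6 / [3080 × (1 + 0.0662 × 16.6)] = 5.26×10^6 / 6465 = 813.4 m³.
F/M = Q·S₀ / (V·X) = 347 × 1870 / (813.4 × 3080) = 0.2590 g soluble BOD₅·(g VSS·d)⁻¹.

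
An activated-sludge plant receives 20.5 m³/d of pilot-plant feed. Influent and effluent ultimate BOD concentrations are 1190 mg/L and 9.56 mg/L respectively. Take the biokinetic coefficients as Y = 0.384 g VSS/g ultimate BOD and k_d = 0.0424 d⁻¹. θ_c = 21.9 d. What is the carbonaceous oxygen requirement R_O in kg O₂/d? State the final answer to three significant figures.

R_O ≈ 17.4 kg O₂/d

Correct the yield for decay: Y_obs = Y/(1 + k_d θ_c) = 0.384 / (1 + 0.0424 × 21.9) = 0.384 / 1.929 = 0.1991.
Q·(S₀ − S) = 20.5 × (1190 − 9.56) × 10⁻³ = 24.20 kg/d removed.
Biomass synthesised: P_X = Y_obs × 24.20 = 4.818 kg VSS/d.
Carbonaceous O₂ demand = substrate oxidised − cell-mass equivalent = 24.20 − 1.42 × 4.818 = 17.36 kg O₂/d.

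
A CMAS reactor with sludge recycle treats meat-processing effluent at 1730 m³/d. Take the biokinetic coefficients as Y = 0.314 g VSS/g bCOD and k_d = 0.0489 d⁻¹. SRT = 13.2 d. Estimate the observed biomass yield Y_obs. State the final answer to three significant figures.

Y_obs ≈ 0.191 g VSS/g bCOD

The observed yield is Y_obs = Y/(1 + k_d·θ_c) = 0.314 / (1 + 0.0489 × 13.2) = 0.314 / 1.645 = 0.1908 g VSS per g bCOD removed.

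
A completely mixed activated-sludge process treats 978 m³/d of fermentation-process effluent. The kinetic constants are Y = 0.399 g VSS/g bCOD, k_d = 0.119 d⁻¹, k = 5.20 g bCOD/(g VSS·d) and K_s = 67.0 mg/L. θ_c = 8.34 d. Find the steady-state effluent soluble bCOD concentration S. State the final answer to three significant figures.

From the Monod/SRT balance for a CMAS, S = K_s·(1+k_d θ_c)/[θ_c·(Y k − k_d) − 1] = 67.0 × (1 + 0.119 × 8.34) / [8.34 × (0.399 × 5.20 − 0.119) − 1] = 133.5 / 15.31 = 8.719 mg/L.

S ≈ 8.72 mg/L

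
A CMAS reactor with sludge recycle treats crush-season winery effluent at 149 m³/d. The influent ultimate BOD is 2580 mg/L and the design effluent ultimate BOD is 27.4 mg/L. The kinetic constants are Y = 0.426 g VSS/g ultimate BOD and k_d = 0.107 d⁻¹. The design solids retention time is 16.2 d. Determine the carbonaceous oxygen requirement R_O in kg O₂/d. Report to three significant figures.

R_O ≈ 296 kg O₂/d

Observed yield with endogenous decay: Y_obs = Y / (1 + k_d·θ_c) = 0.426 / (1 + 0.107 × 16.2) = 0.426 / 2.733 = 0.1558 g VSS/g ultimate BOD.
Mass of ultimate BOD removed per day: Q(S₀ − S) = 149 × 2553 g/m³ = 380.3 kg/d.
P_X = Y_obs·Q·(S₀ − S) = 0.1558 × 380.3 = 59.28 kg VSS/d.
R_O = Q·(S₀ − S) − 1.42·P_X = 380.3 − 1.42 × 59.28 = 296.2 kg O₂/d.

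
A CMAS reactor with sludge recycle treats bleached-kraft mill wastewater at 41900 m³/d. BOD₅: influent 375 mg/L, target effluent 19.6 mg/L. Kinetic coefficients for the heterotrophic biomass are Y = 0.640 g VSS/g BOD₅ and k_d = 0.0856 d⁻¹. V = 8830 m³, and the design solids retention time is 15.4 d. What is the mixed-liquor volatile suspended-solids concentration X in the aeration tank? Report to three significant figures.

X ≈ 7170 mg/L

X = Y·Q·ΔS·θ_c / [V·(1 + k_d θ_c)] = 0.640 × 41900 × (375 − 19.6) × 15.4 / [8830 × (1 + 0.0856 × 15.4)] = 7170 mg/L.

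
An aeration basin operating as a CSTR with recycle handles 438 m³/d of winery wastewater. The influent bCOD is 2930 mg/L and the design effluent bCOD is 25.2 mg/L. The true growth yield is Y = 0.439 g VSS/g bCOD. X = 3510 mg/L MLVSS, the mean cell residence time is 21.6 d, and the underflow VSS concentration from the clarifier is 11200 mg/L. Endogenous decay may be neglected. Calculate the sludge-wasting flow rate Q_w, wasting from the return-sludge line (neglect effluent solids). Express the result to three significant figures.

Q_w ≈ 49.9 m³/d

V·X = Y·Q·ΔS·θ_c gives V = 0.439 × 438 × (2930 − 25.2) × 21.6 / 3510 = 3437 m³.
Wasting from the return line (neglecting effluent solids): Q_w = V·X / (θ_c·X_r) = 3437 × 3510 / (21.6 × 11200) = 49.87 m³/d.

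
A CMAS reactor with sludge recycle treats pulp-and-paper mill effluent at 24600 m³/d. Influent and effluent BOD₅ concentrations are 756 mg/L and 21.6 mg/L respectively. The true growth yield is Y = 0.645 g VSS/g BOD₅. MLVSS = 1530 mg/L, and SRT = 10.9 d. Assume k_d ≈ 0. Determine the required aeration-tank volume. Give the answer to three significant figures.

V·X = Y·Q·ΔS·θ_c gives V = 0.645 × 24600 × (756 − 21.6) × 10.9 / 1530 = 83016 m³.

V ≈ 83000 m³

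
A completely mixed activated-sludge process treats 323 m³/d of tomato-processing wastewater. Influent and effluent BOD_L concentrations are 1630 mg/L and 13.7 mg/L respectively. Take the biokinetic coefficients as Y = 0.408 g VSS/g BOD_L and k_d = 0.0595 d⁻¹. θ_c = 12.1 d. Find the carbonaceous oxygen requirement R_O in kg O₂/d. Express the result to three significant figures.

The observed yield is Y_obs = Y/(1 + k_d·θ_c) = 0.408 / (1 + 0.0595 × 12.1) = 0.408 / 1.720 = 0.2372 g VSS per g BOD_L removed.
ΔS = 1630 − 13.7 = 1616 mg/L, so the substrate removal rate is 323 × 1616/1000 = 522.1 kg BOD_L/d.
P_X = Y_obs·Q·(S₀ − S) = 0.2372 × 522.1 = 123.8 kg VSS/d.
Carbonaceous O₂ demand = substrate oxidised − cell-mass equivalent = 522.1 − 1.42 × 123.8 = 346.2 kg O₂/d.

R_O ≈ 346 kg O₂/d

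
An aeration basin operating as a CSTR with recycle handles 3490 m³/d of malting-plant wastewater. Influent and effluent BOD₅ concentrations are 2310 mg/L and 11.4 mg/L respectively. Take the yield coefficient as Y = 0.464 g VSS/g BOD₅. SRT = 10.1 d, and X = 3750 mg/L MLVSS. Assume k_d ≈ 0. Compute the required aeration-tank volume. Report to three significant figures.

V ≈ 10000 m³

V·X = Y·Q·ΔS·θ_c gives V = 0.464 × 3490 × (2310 − 11.4) × 10.1 / 3750 = 10025 m³.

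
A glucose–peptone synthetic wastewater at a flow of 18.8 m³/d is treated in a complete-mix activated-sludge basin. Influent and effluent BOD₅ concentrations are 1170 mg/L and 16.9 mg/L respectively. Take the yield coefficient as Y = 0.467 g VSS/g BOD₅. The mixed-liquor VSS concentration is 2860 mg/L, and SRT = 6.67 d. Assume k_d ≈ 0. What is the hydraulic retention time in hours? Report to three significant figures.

τ ≈ 30.1 h

With k_d = 0 the design equation reduces to V = Y Q (S₀−S) θ_c / X = 0.467 × 18.8 × (1170 − 16.9) × 6.67 / 2860 = 23.61 m³.
Hydraulic retention time τ = V/Q = 23.61 / 18.8 = 1.256 d = 30.14 h.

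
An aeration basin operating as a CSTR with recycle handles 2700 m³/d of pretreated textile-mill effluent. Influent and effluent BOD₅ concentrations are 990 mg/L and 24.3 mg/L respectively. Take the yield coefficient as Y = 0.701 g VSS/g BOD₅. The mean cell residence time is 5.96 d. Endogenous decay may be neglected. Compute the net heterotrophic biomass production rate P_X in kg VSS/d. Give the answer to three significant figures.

P_X ≈ 1830 kg VSS/d

No decay correction is needed, so Y_obs = Y = 0.701.
Substrate removed = Q·(S₀ − S) = 2700 m³/d × (990 − 24.3) g/m³ = 2.61×10^6 g/d = 2607 kg/d.
Net biomass production P_X = Y_obs × Q·(S₀ − S) = 0.7010 × 2607 = 1828 kg VSS/d.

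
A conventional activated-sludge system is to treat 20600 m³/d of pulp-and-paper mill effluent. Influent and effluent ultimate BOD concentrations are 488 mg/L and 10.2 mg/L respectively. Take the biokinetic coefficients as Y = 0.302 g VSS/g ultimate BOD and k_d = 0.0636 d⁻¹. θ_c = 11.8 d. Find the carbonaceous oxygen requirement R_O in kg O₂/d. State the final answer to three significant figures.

R_O ≈ 7430 kg O₂/d

The observed yield is Y_obs = Y/(1 + k_d·θ_c) = 0.302 / (1 + 0.0636 × 11.8) = 0.302 / 1.750 = 0.1725 g VSS per g ultimate BOD removed.
Q·(S₀ − S) = 20600 × (488 − 10.2) × 10⁻³ = 9843 kg/d removed.
Biomass synthesised: P_X = Y_obs × 9843 = 1698 kg VSS/d.
R_O = Q·(S₀ − S) − 1.42·P_X = 9843 − 1.42 × 1698 = 7431 kg O₂/d.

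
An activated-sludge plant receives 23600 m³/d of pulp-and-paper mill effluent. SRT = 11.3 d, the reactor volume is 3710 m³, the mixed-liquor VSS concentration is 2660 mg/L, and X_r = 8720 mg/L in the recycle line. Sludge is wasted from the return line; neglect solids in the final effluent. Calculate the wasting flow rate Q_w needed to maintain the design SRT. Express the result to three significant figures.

Q_w ≈ 100 m³/d

Q_w = (V·X)/(θ_c X_r) = 3710 × 2660 / (11.3 × 8720) = 100.2 m³/d.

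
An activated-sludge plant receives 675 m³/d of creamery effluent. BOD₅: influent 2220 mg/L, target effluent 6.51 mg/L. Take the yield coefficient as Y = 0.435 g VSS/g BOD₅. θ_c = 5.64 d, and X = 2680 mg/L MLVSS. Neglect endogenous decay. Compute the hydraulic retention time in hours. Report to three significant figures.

τ ≈ 48.6 h

V·X = Y·Q·ΔS·θ_c gives V = 0.435 × 675 × (2220 − 6.51) × 5.64 / 2680 = 1368 m³.
HRT = V/Q = 1368 m³ / 675 m³·d⁻¹ = 2.026 d × 24 = 48.63 h.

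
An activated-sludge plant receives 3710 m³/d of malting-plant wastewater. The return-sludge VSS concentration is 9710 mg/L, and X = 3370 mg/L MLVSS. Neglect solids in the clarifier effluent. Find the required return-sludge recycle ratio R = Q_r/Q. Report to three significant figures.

R ≈ 0.532

Solids balance on the clarifier gives (1+R)X = R·X_r, so R = X/(X_r − X) = 3370 / (9710 − 3370) = 0.5315.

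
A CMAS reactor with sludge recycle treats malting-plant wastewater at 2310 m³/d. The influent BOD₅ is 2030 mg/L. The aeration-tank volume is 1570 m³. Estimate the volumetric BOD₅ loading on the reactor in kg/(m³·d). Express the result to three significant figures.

Applied BOD₅ load per unit volume = Q·S₀/V = (2310 × 2030/1000)/1570 = 2.987 kg BOD₅·m⁻³·d⁻¹.

L_v ≈ 2.99 kg BOD₅/(m³·d)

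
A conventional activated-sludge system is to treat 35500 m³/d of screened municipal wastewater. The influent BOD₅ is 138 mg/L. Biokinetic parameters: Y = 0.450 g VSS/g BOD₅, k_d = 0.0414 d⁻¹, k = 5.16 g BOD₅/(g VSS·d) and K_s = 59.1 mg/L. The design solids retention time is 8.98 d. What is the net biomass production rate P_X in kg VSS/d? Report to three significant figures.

For a completely mixed reactor with recycle the Lawrence–McCarty relation gives S = K_s·(1 + k_d·θ_c) / [θ_c·(Y·k − k_d) − 1] = 59.1 × (1 + 0.0414 × 8.98) / [8.98 × (0.450 × 5.16 − 0.0414) − 1] = 81.07 / 19.48 = 4.162 mg/L.
Y_obs = Y / (1 + k_d θ_c) = 0.450 / (1 + 0.0414 × 8.98) = 0.450 / 1.372 = 0.3280.
Mass of BOD₅ removed per day: Q(S₀ − S) = 35500 × 133.8 g/m³ = 4751 kg/d.
So the net sludge growth is P_X = 0.3280 × 4751 = 1559 kg VSS/d.

P_X ≈ 1560 kg VSS/d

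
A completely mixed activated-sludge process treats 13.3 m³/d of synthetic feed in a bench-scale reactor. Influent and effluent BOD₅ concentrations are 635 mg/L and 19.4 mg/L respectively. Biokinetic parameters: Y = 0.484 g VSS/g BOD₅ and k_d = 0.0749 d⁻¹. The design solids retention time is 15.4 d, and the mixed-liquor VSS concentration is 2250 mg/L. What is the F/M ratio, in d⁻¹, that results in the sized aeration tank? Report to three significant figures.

F/M ≈ 0.298 d⁻¹

Rearranging the biomass balance for a CMAS with decay, V = Y·Q·ΔS·θ_c / [X·(1+k_d θ_c)] = 0.484 × 13.3 × (635 − 19.4) × 15.4 / [2250 × (1 + 0.0749 × 15.4)] = 6.1×10^4 / 4845 = 12.59 m³.
F/M = applied load / biomass = Q·S₀/(V·X) = 13.3 × 635 / (12.59 × 2250) = 0.2980 d⁻¹.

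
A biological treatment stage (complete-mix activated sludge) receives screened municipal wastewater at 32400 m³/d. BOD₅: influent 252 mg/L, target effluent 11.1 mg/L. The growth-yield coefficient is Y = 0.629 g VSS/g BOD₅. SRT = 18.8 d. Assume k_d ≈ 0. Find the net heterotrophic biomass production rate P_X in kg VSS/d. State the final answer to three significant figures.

Since k_d ≈ 0, Y_obs = Y = 0.629 g VSS/g BOD₅.
Q·(S₀ − S) = 32400 × (252 − 11.1) × 10⁻³ = 7805 kg/d removed.
So the net sludge growth is P_X = 0.6290 × 7805 = 4909 kg VSS/d.

P_X ≈ 4910 kg VSS/d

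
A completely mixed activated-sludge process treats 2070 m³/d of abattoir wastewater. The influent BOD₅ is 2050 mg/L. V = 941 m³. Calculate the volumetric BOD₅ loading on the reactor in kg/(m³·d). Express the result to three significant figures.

L_v ≈ 4.51 kg BOD₅/(m³·d)

Volumetric loading L_v = Q·S₀ / V = 2070 × 2050 g/m³ / 941.0 m³ = 4510 g/(m³·d) = 4.510 kg BOD₅/(m³·d).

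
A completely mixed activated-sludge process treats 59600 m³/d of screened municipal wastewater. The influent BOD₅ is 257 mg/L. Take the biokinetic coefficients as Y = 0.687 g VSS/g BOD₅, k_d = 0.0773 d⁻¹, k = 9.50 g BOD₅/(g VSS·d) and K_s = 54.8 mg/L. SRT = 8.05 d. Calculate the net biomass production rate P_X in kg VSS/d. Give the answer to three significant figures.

P_X ≈ 6440 kg VSS/d

Effluent substrate depends only on kinetics and SRT: S = K_s(1 + k_d θ_c) / [θ_c(Yk − k_d) − 1] = 54.8 × (1 + 0.0773 × 8.05) / [8.05 × (0.687 × 9.50 − 0.0773) − 1] = 88.90 / 50.92 = 1.746 mg/L.
The observed yield is Y_obs = Y/(1 + k_d·θ_c) = 0.687 / (1 + 0.0773 × 8.05) = 0.687 / 1.622 = 0.4235 g VSS per g BOD₅ removed.
ΔS = 257 − 1.75 = 255.2 mg/L, so the substrate removal rate is 59600 × 255.2/1000 = 15213 kg BOD₅/d.
Biomass produced: P_X = Y_obs·Q·ΔS = 0.4235 × 15213 ≈ 6442 kg VSS/d.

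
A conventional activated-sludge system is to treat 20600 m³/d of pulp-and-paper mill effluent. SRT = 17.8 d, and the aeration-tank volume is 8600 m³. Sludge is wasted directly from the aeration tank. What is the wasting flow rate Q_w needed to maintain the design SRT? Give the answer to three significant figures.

For wasting at MLVSS concentration, Q_w = V/θ_c = 8600/17.8 = 483.1 m³/d.

Q_w ≈ 483 m³/d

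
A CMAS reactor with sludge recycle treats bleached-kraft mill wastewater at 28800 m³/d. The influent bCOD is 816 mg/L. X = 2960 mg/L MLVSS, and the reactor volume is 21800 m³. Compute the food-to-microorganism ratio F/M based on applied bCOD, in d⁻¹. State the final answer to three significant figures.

F/M = applied load / biomass = Q·S₀/(V·X) = 28800 × 816 / (21800 × 2960) = 0.3642 d⁻¹.

F/M ≈ 0.364 d⁻¹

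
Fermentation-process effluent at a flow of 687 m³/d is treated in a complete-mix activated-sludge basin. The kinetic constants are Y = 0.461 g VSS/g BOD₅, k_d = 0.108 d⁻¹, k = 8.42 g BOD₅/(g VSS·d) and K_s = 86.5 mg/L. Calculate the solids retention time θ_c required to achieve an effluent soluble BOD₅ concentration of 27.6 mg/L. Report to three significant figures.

θ_c ≈ 1.20 d

From 1/θ_c = Y·k·S/(K_s + S) − k_d: Y·k·S/(K_s+S) = 0.461 × 8.42 × 27.6 / (86.5 + 27.6) = 0.9389 d⁻¹.
θ_c = 1/(μ − k_d) = 1/(0.9389 − 0.108) = 1/0.8309 = 1.203 d.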